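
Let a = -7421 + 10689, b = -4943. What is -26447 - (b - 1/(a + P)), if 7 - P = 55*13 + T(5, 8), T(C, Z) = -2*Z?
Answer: -55394303/2576 ≈ -21504.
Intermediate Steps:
a = 3268
P = -692 (P = 7 - (55*13 - 2*8) = 7 - (715 - 16) = 7 - 1*699 = 7 - 699 = -692)
-26447 - (b - 1/(a + P)) = -26447 - (-4943 - 1/(3268 - 692)) = -26447 - (-4943 - 1/2576) = -26447 - 1*(-12733169/2576) = -26447 + 12733169/2576 = -55394303/2576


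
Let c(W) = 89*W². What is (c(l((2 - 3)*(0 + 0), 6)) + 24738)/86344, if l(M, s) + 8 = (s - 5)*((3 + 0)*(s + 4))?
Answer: 33907/43172 ≈ 0.78539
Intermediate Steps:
l(M, s) = -8 + (-5 + s)*(12 + 3*s) (l(M, s) = -8 + (s - 5)*((3 + 0)*(s + 4)) = -8 + (-5 + s)*(3*(4 + s)) = -8 + (-5 + s)*(12 + 3*s))
(c(l((2 - 3)*(0 + 0), 6)) + 24738)/86344 = (89*(-68 - 3*6 + 3*6²)² + 24738)/86344 = (89*(-68 - 18 + 3*36)² + 24738)*(1/86344) = (89*(-68 - 18 + 108)² + 24738)*(1/86344) = (89*22² + 24738)*(1/86344) = (89*484 + 24738)*(1/86344) = (43076 + 24738)*(1/86344) = 67814*(1/86344) = 33907/43172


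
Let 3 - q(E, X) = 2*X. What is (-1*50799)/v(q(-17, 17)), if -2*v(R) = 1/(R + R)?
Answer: -6299076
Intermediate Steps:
q(E, X) = 3 - 2*X
v(R) = -1/(4*R) (v(R) = -1/(2*(R + R)) = -1/(2*R)/2 = -1/(4*R))
(-1*50799)/v(q(-17, 17)) = (-1*50799)/((-1/(4*(3 - 2*17)))) = -50799/((-1/(4*(3 - 34)))) = -50799/((-¼/(-31))) = -50799/((-¼*(-1/31))) = -50799/1/124 = -50799*124 = -6299076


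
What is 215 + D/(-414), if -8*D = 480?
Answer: 14845/69 ≈ 215.15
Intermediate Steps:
D = -60 (D = -⅛*480 = -60)
215 + D/(-414) = 215 - 60/(-414) = 215 - 60*(-1/414) = 215 + 10/69 = 14845/69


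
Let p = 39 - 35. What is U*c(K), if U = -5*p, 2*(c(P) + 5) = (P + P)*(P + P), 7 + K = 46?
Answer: -60740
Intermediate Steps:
p = 4
K = 39 (K = -7 + 46 = 39)
c(P) = -5 + 2*P**2 (c(P) = -5 + ((P + P)*(P + P))/2 = -5 + ((2*P)*(2*P))/2 = -5 + (4*P**2)/2 = -5 + 2*P**2)
U = -20 (U = -5*4 = -20)
U*c(K) = -20*(-5 + 2*39**2) = -20*(-5 + 2*1521) = -20*(-5 + 3042) = -20*3037 = -60740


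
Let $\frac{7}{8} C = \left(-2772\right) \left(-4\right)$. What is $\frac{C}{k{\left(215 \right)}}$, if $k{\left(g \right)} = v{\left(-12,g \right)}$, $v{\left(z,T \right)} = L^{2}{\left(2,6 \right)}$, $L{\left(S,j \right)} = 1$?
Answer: $12672$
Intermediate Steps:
$C = 12672$ ($C = \frac{8 \left(\left(-2772\right) \left(-4\right)\right)}{7} = \frac{8}{7} \cdot 11088 = 12672$)
$v{\left(z,T \right)} = 1$ ($v{\left(z,T \right)} = 1^{2} = 1$)
$k{\left(g \right)} = 1$
$\frac{C}{k{\left(215 \right)}} = \frac{12672}{1} = 12672 \cdot 1 = 12672$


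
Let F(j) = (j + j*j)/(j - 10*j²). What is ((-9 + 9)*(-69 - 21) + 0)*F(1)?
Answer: 0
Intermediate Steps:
F(j) = (j + j²)/(j - 10*j²)
((-9 + 9)*(-69 - 21) + 0)*F(1) = ((-9 + 9)*(-69 - 21) + 0)*((-1 - 1*1)/(-1 + 10*1)) = (0*(-90) + 0)*((-1 - 1)/(-1 + 10)) = (0 + 0)*(-2/9) = 0*((⅑)*(-2)) = 0*(-2/9) = 0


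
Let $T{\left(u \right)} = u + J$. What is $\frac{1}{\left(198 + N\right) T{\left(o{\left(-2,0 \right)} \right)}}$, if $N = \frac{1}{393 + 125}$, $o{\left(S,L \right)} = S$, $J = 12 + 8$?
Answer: $\frac{259}{923085} \approx 0.00028058$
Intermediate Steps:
$J = 20$
$N = \frac{1}{518} \approx 0.0019305$
$T{\left(u \right)} = 20 + u$ ($T{\left(u \right)} = u + 20 = 20 + u$)
$\frac{1}{\left(198 + N\right) T{\left(o{\left(-2,0 \right)} \right)}} = \frac{1}{\left(198 + \frac{1}{518}\right) \left(20 - 2\right)} = \frac{1}{\frac{102565}{518} \cdot 18} = \frac{1}{\frac{923085}{259}} = \frac{259}{923085}$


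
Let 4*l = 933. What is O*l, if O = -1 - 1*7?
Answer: -1866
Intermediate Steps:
O = -8 (O = -1 - 7 = -8)
l = 933/4 (l = (¼)*933 = 933/4 ≈ 233.25)
O*l = -8*933/4 = -1866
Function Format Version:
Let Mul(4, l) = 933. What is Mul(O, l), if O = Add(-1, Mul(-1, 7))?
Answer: -1866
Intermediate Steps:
O = -8 (O = Add(-1, -7) = -8)
l = Rational(933, 4) (l = Mul(Rational(1, 4), 933) = Rational(933, 4) ≈ 233.25)
Mul(O, l) = Mul(-8, Rational(933, 4)) = -1866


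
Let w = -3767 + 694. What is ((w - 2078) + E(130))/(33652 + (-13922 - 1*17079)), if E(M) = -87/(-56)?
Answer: -288369/148456 ≈ -1.9425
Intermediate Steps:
E(M) = 87/56 (E(M) = -87*(-1/56) = 87/56)
w = -3073
((w - 2078) + E(130))/(33652 + (-13922 - 1*17079)) = ((-3073 - 2078) + 87/56)/(33652 + (-13922 - 1*17079)) = (-5151 + 87/56)/(33652 + (-13922 - 17079)) = -288369/(56*(33652 - 31001)) = -288369/56/2651 = -288369/56*1/2651 = -288369/148456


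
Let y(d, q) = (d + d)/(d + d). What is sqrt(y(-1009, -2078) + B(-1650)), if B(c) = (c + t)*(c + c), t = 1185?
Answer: sqrt(1534501) ≈ 1238.8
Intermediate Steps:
y(d, q) = 1 (y(d, q) = (2*d)/((2*d)) = (2*d)*(1/(2*d)) = 1)
B(c) = 2*c*(1185 + c) (B(c) = (c + 1185)*(c + c) = (1185 + c)*(2*c) = 2*c*(1185 + c))
sqrt(y(-1009, -2078) + B(-1650)) = sqrt(1 + 2*(-1650)*(1185 - 1650)) = sqrt(1 + 2*(-1650)*(-465)) = sqrt(1 + 1534500) = sqrt(1534501)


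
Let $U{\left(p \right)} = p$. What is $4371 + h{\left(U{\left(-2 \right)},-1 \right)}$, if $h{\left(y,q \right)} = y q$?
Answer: $4373$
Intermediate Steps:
$h{\left(y,q \right)} = q y$
$4371 + h{\left(U{\left(-2 \right)},-1 \right)} = 4371 - -2 = 4371 + 2 = 4373$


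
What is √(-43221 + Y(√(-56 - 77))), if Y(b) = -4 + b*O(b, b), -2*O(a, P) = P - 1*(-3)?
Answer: √(-172634 - 6*I*√133)/2 ≈ 0.041635 - 207.75*I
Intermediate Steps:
O(a, P) = -3/2 - P/2 (O(a, P) = -(P - 1*(-3))/2 = -(P + 3)/2 = -(3 + P)/2 = -3/2 - P/2)
Y(b) = -4 + b*(-3/2 - b/2)
√(-43221 + Y(√(-56 - 77))) = √(-43221 + (-4 - √(-56 - 77)*(3 + √(-56 - 77))/2)) = √(-43221 + (-4 - √(-133)*(3 + √(-133))/2)) = √(-43221 + (-4 - I*√133*(3 + I*√133)/2)) = √(-43225 - I*√133*(3 + I*√133)/2)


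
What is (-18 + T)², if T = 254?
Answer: 55696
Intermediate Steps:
(-18 + T)² = (-18 + 254)² = 236² = 55696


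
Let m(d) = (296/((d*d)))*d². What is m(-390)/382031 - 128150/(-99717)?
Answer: 48986788882/38094985227 ≈ 1.2859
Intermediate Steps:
m(d) = 296 (m(d) = (296/(d²))*d² = (296/d²)*d² = 296)
m(-390)/382031 - 128150/(-99717) = 296/382031 - 128150/(-99717) = 296*(1/382031) - 128150*(-1/99717) = 296/382031 + 128150/99717 = 48986788882/38094985227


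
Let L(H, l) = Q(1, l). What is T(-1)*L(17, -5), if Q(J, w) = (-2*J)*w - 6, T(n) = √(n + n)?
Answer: 4*I*√2 ≈ 5.6569*I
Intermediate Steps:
T(n) = √2*√n (T(n) = √(2*n) = √2*√n)
Q(J, w) = -6 - 2*J*w (Q(J, w) = -2*J*w - 6 = -6 - 2*J*w)
L(H, l) = -6 - 2*l (L(H, l) = -6 - 2*1*l = -6 - 2*l)
T(-1)*L(17, -5) = (√2*√(-1))*(-6 - 2*(-5)) = (√2*I)*(-6 + 10) = (I*√2)*4 = 4*I*√2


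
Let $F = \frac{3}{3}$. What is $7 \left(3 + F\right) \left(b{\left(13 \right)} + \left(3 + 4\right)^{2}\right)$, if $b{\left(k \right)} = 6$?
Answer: $1540$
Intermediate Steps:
$F = 1$ ($F = 3 \cdot \frac{1}{3} = 1$)
$7 \left(3 + F\right) \left(b{\left(13 \right)} + \left(3 + 4\right)^{2}\right) = 7 \left(3 + 1\right) \left(6 + \left(3 + 4\right)^{2}\right) = 7 \cdot 4 \left(6 + 7^{2}\right) = 28 \left(6 + 49\right) = 28 \cdot 55 = 1540$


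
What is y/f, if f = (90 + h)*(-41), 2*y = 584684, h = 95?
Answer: -292342/7585 ≈ -38.542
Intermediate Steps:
y = 292342 (y = (½)*584684 = 292342)
f = -7585 (f = (90 + 95)*(-41) = 185*(-41) = -7585)
y/f = 292342/(-7585) = 292342*(-1/7585) = -292342/7585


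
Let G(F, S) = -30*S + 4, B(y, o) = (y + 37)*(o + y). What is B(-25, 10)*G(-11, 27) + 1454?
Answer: 146534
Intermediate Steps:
B(y, o) = (37 + y)*(o + y)
G(F, S) = 4 - 30*S
B(-25, 10)*G(-11, 27) + 1454 = ((-25)² + 37*10 + 37*(-25) + 10*(-25))*(4 - 30*27) + 1454 = (625 + 370 - 925 - 250)*(4 - 810) + 1454 = -180*(-806) + 1454 = 145080 + 1454 = 146534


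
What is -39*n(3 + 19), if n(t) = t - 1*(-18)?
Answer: -1560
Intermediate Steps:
n(t) = 18 + t (n(t) = t + 18 = 18 + t)
-39*n(3 + 19) = -39*(18 + (3 + 19)) = -39*(18 + 22) = -39*40 = -1560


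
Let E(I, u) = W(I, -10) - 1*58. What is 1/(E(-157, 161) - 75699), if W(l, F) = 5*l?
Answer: -1/76542 ≈ -1.3065e-5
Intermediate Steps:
E(I, u) = -58 + 5*I (E(I, u) = 5*I - 1*58 = 5*I - 58 = -58 + 5*I)
1/(E(-157, 161) - 75699) = 1/((-58 + 5*(-157)) - 75699) = 1/((-58 - 785) - 75699) = 1/(-843 - 75699) = 1/(-76542) = -1/76542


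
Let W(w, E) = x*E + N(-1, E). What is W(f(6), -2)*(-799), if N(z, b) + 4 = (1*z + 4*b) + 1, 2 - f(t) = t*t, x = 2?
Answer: 12784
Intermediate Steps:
f(t) = 2 - t**2 (f(t) = 2 - t*t = 2 - t**2)
N(z, b) = -3 + z + 4*b (N(z, b) = -4 + ((1*z + 4*b) + 1) = -4 + ((z + 4*b) + 1) = -4 + (1 + z + 4*b) = -3 + z + 4*b)
W(w, E) = -4 + 6*E (W(w, E) = 2*E + (-3 - 1 + 4*E) = 2*E + (-4 + 4*E) = -4 + 6*E)
W(f(6), -2)*(-799) = (-4 + 6*(-2))*(-799) = (-4 - 12)*(-799) = -16*(-799) = 12784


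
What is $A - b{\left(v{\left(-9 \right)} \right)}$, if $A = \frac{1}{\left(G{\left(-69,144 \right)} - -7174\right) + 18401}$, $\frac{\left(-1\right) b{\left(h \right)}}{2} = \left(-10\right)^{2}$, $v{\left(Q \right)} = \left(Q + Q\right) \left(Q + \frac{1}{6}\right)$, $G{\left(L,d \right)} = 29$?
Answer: $\frac{5120801}{25604} \approx 200.0$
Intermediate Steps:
$v{\left(Q \right)} = 2 Q \left(\frac{1}{6} + Q\right)$ ($v{\left(Q \right)} = 2 Q \left(Q + \frac{1}{6}\right) = 2 Q \left(\frac{1}{6} + Q\right)$)
$b{\left(h \right)} = -200$ ($b{\left(h \right)} = - 2 \left(-10\right)^{2} = \left(-2\right) 100 = -200$)
$A = \frac{1}{25604}$ ($A = \frac{1}{\left(29 - -7174\right) + 18401} = \frac{1}{\left(29 + 7174\right) + 18401} = \frac{1}{7203 + 18401} = \frac{1}{25604} \approx 3.9056 \cdot 10^{-5}$)
$A - b{\left(v{\left(-9 \right)} \right)} = \frac{1}{25604} - -200 = \frac{1}{25604} + 200 = \frac{5120801}{25604}$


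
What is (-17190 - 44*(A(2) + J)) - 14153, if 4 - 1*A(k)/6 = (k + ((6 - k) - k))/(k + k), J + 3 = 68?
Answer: -34995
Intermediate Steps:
J = 65 (J = -3 + 68 = 65)
A(k) = 24 - 3*(6 - k)/k (A(k) = 24 - 6*(k + ((6 - k) - k))/(k + k) = 24 - 6*(k + (6 - 2*k))/(2*k) = 24 - 6*(6 - k)*1/(2*k) = 24 - 3*(6 - k)/k)
(-17190 - 44*(A(2) + J)) - 14153 = (-17190 - 44*((27 - 18/2) + 65)) - 14153 = (-17190 - 44*((27 - 18*1/2) + 65)) - 14153 = (-17190 - 44*((27 - 9) + 65)) - 14153 = (-17190 - 44*(18 + 65)) - 14153 = (-17190 - 44*83) - 14153 = (-17190 - 3652) - 14153 = -20842 - 14153 = -34995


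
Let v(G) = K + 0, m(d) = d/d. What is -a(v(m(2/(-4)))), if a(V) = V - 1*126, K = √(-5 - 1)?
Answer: 126 - I*√6 ≈ 126.0 - 2.4495*I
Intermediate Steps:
K = I*√6 (K = √(-6) = I*√6 ≈ 2.4495*I)
m(d) = 1
v(G) = I*√6 (v(G) = I*√6 + 0 = I*√6)
a(V) = -126 + V (a(V) = V - 126 = -126 + V)
-a(v(m(2/(-4)))) = -(-126 + I*√6) = 126 - I*√6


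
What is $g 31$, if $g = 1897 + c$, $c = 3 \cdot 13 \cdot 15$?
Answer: $76942$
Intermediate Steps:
$c = 585$ ($c = 39 \cdot 15 = 585$)
$g = 2482$ ($g = 1897 + 585 = 2482$)
$g 31 = 2482 \cdot 31 = 76942$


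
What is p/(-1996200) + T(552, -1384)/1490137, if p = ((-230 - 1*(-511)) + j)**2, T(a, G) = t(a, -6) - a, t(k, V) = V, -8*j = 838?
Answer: -3370921849/211527927424 ≈ -0.015936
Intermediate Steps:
j = -419/4 (j = -1/8*838 = -419/4 ≈ -104.75)
T(a, G) = -6 - a
p = 497025/16 (p = ((-230 - 1*(-511)) - 419/4)**2 = ((-230 + 511) - 419/4)**2 = (281 - 419/4)**2 = (705/4)**2 = 497025/16 ≈ 31064.)
p/(-1996200) + T(552, -1384)/1490137 = (497025/16)/(-1996200) + (-6 - 1*552)/1490137 = (497025/16)*(-1/1996200) + (-6 - 552)*(1/1490137) = -2209/141952 - 558*1/1490137 = -2209/141952 - 558/1490137 = -3370921849/211527927424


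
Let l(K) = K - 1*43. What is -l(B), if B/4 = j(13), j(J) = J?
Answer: -9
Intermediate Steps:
B = 52 (B = 4*13 = 52)
l(K) = -43 + K (l(K) = K - 43 = -43 + K)
-l(B) = -(-43 + 52) = -1*9 = -9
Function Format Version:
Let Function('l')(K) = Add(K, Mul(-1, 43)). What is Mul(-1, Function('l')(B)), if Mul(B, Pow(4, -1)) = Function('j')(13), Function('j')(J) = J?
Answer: -9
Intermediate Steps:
B = 52 (B = Mul(4, 13) = 52)
Function('l')(K) = Add(-43, K) (Function('l')(K) = Add(K, -43) = Add(-43, K))
Mul(-1, Function('l')(B)) = Mul(-1, Add(-43, 52)) = Mul(-1, 9) = -9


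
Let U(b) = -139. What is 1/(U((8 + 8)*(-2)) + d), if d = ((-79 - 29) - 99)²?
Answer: 1/42710 ≈ 2.3414e-5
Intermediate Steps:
d = 42849 (d = (-108 - 99)² = (-207)² = 42849)
1/(U((8 + 8)*(-2)) + d) = 1/(-139 + 42849) = 1/42710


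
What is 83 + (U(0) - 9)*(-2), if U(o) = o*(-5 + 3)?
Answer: 101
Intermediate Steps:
U(o) = -2*o (U(o) = o*(-2) = -2*o)
83 + (U(0) - 9)*(-2) = 83 + (-2*0 - 9)*(-2) = 83 + (0 - 9)*(-2) = 83 - 9*(-2) = 83 + 18 = 101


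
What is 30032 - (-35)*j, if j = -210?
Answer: 22682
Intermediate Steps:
30032 - (-35)*j = 30032 - (-35)*(-210) = 30032 - 1*7350 = 30032 - 7350 = 22682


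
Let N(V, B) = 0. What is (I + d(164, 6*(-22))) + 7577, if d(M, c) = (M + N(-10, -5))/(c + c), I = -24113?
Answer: -1091417/66 ≈ -16537.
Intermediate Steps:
d(M, c) = M/(2*c) (d(M, c) = (M + 0)/(c + c) = M/((2*c)) = M*(1/(2*c)) = M/(2*c))
(I + d(164, 6*(-22))) + 7577 = (-24113 + (½)*164/(6*(-22))) + 7577 = (-24113 + (½)*164/(-132)) + 7577 = (-24113 + (½)*164*(-1/132)) + 7577 = (-24113 - 41/66) + 7577 = -1591499/66 + 7577 = -1091417/66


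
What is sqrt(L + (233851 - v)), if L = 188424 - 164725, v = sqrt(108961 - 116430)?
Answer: sqrt(257550 - I*sqrt(7469)) ≈ 507.49 - 0.0851*I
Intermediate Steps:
v = I*sqrt(7469) (v = sqrt(-7469) = I*sqrt(7469) ≈ 86.423*I)
L = 23699
sqrt(L + (233851 - v)) = sqrt(23699 + (233851 - I*sqrt(7469))) = sqrt(257550 - I*sqrt(7469))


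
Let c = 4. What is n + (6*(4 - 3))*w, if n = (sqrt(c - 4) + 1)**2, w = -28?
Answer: -167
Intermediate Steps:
n = 1 (n = (sqrt(4 - 4) + 1)**2 = (sqrt(0) + 1)**2 = (0 + 1)**2 = 1**2 = 1)
n + (6*(4 - 3))*w = 1 + (6*(4 - 3))*(-28) = 1 + (6*1)*(-28) = 1 + 6*(-28) = 1 - 168 = -167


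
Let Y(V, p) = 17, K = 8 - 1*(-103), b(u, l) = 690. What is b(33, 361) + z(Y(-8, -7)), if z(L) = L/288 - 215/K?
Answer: 7332629/10656 ≈ 688.12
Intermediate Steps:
K = 111 (K = 8 + 103 = 111)
z(L) = -215/111 + L/288 (z(L) = L/288 - 215/111 = -215/111 + L/288)
b(33, 361) + z(Y(-8, -7)) = 690 + (-215/111 + (1/288)*17) = 690 + (-215/111 + 17/288) = 690 - 20011/10656 = 7332629/10656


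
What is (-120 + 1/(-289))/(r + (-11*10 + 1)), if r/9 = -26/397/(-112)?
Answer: 771027992/700296419 ≈ 1.1010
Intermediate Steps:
r = 117/22232 (r = 9*(-26/397/(-112)) = 9*(-26*1/397*(-1/112)) = 9*(-26/397*(-1/112)) = 9*(13/22232) = 117/22232 ≈ 0.0052627)
(-120 + 1/(-289))/(r + (-11*10 + 1)) = (-120 + 1/(-289))/(117/22232 + (-11*10 + 1)) = (-120 - 1/289)/(117/22232 + (-110 + 1)) = -34681/(289*(117/22232 - 109)) = -34681/(289*(-2423171/22232)) = -34681/289*(-22232/2423171) = 771027992/700296419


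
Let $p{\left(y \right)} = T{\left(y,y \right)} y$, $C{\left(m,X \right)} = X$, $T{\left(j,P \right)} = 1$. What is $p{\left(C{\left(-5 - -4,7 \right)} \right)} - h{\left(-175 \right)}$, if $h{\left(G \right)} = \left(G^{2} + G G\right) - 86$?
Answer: $-61157$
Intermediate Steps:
$p{\left(y \right)} = y$ ($p{\left(y \right)} = 1 y = y$)
$h{\left(G \right)} = -86 + 2 G^{2}$ ($h{\left(G \right)} = \left(G^{2} + G^{2}\right) - 86 = 2 G^{2} - 86 = -86 + 2 G^{2}$)
$p{\left(C{\left(-5 - -4,7 \right)} \right)} - h{\left(-175 \right)} = 7 - \left(-86 + 2 \left(-175\right)^{2}\right) = 7 - \left(-86 + 2 \cdot 30625\right) = 7 - \left(-86 + 61250\right) = 7 - 61164 = -61157$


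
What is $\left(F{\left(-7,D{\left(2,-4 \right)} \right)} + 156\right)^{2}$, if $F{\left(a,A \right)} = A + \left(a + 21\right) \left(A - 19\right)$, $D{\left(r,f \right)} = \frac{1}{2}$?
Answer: $\frac{42025}{4} \approx 10506.0$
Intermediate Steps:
$D{\left(r,f \right)} = \frac{1}{2}$
$F{\left(a,A \right)} = A + \left(-19 + A\right) \left(21 + a\right)$ ($F{\left(a,A \right)} = A + \left(21 + a\right) \left(-19 + A\right) = A + \left(-19 + A\right) \left(21 + a\right)$)
$\left(F{\left(-7,D{\left(2,-4 \right)} \right)} + 156\right)^{2} = \left(\left(-399 - -133 + 22 \cdot \frac{1}{2} + \frac{1}{2} \left(-7\right)\right) + 156\right)^{2} = \left(\left(-399 + 133 + 11 - \frac{7}{2}\right) + 156\right)^{2} = \left(- \frac{517}{2} + 156\right)^{2} = \left(- \frac{205}{2}\right)^{2} = \frac{42025}{4}$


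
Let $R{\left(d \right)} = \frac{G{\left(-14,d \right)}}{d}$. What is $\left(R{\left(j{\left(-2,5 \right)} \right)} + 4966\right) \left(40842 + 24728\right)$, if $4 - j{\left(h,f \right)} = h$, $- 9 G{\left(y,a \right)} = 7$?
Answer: $\frac{8791527245}{27} \approx 3.2561 \cdot 10^{8}$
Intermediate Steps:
$G{\left(y,a \right)} = - \frac{7}{9}$ ($G{\left(y,a \right)} = \left(- \frac{1}{9}\right) 7 = - \frac{7}{9}$)
$j{\left(h,f \right)} = 4 - h$
$R{\left(d \right)} = - \frac{7}{9 d}$
$\left(R{\left(j{\left(-2,5 \right)} \right)} + 4966\right) \left(40842 + 24728\right) = \left(- \frac{7}{9 \left(4 - -2\right)} + 4966\right) \left(40842 + 24728\right) = \left(- \frac{7}{9 \left(4 + 2\right)} + 4966\right) 65570 = \left(- \frac{7}{9 \cdot 6} + 4966\right) 65570 = \left(\left(- \frac{7}{9}\right) \frac{1}{6} + 4966\right) 65570 = \left(- \frac{7}{54} + 4966\right) 65570 = \frac{268157}{54} \cdot 65570 = \frac{8791527245}{27}$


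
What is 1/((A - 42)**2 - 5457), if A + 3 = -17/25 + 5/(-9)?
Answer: -50625/168038216 ≈ -0.00030127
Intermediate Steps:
A = -953/225 (A = -3 + (-17/25 + 5/(-9)) = -3 + (-17*1/25 + 5*(-1/9)) = -3 + (-17/25 - 5/9) = -3 - 278/225 = -953/225 ≈ -4.2356)
1/((A - 42)**2 - 5457) = 1/((-953/225 - 42)**2 - 5457) = 1/((-10403/225)**2 - 5457) = 1/(108222409/50625 - 5457) = 1/(-168038216/50625) = -50625/168038216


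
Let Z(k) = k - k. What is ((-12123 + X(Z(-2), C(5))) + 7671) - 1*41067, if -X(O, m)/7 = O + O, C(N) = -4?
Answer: -45519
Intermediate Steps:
Z(k) = 0
X(O, m) = -14*O (X(O, m) = -7*(O + O) = -14*O)
((-12123 + X(Z(-2), C(5))) + 7671) - 1*41067 = ((-12123 - 14*0) + 7671) - 1*41067 = ((-12123 + 0) + 7671) - 41067 = (-12123 + 7671) - 41067 = -4452 - 41067 = -45519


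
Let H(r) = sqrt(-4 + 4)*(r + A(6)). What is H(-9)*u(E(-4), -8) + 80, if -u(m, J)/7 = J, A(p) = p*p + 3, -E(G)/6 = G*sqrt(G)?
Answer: 80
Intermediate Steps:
E(G) = -6*G**(3/2) (E(G) = -6*G*sqrt(G) = -6*G**(3/2))
A(p) = 3 + p**2 (A(p) = p**2 + 3 = 3 + p**2)
u(m, J) = -7*J
H(r) = 0 (H(r) = sqrt(-4 + 4)*(r + (3 + 6**2)) = sqrt(0)*(r + (3 + 36)) = 0*(r + 39) = 0*(39 + r) = 0)
H(-9)*u(E(-4), -8) + 80 = 0*(-7*(-8)) + 80 = 0*56 + 80 = 0 + 80 = 80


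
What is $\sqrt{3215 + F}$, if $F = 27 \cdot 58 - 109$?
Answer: $8 \sqrt{73} \approx 68.352$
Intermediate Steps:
$F = 1457$ ($F = 1566 - 109 = 1457$)
$\sqrt{3215 + F} = \sqrt{3215 + 1457} = \sqrt{4672} = 8 \sqrt{73}$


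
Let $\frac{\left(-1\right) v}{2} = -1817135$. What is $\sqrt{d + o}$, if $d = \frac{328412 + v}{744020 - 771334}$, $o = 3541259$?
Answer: $\frac{\sqrt{660466078970054}}{13657} \approx 1881.8$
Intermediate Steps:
$v = 3634270$ ($v = \left(-2\right) \left(-1817135\right) = 3634270$)
$d = - \frac{1981341}{13657}$ ($d = \frac{328412 + 3634270}{744020 - 771334} = \frac{3962682}{-27314} = 3962682 \left(- \frac{1}{27314}\right) = - \frac{1981341}{13657} \approx -145.08$)
$\sqrt{d + o} = \sqrt{- \frac{1981341}{13657} + 3541259} = \sqrt{\frac{48360992822}{13657}} = \frac{\sqrt{660466078970054}}{13657}$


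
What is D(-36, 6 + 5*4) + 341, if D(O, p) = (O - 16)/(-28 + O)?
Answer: 5469/16 ≈ 341.81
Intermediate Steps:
D(O, p) = (-16 + O)/(-28 + O)
D(-36, 6 + 5*4) + 341 = (-16 - 36)/(-28 - 36) + 341 = -52/(-64) + 341 = -1/64*(-52) + 341 = 13/16 + 341 = 5469/16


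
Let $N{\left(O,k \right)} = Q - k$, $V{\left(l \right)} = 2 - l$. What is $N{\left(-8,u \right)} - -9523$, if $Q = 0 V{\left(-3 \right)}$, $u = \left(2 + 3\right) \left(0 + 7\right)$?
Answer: $9488$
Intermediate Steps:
$u = 35$ ($u = 5 \cdot 7 = 35$)
$Q = 0$ ($Q = 0 \left(2 - -3\right) = 0 \left(2 + 3\right) = 0 \cdot 5 = 0$)
$N{\left(O,k \right)} = - k$ ($N{\left(O,k \right)} = 0 - k = - k$)
$N{\left(-8,u \right)} - -9523 = \left(-1\right) 35 - -9523 = -35 + 9523 = 9488$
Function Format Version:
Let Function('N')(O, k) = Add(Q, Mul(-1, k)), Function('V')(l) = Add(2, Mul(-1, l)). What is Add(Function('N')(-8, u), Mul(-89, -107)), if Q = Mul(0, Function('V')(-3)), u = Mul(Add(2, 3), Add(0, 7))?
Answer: 9488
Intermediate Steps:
u = 35 (u = Mul(5, 7) = 35)
Q = 0 (Q = Mul(0, Add(2, Mul(-1, -3))) = Mul(0, Add(2, 3)) = Mul(0, 5) = 0)
Function('N')(O, k) = Mul(-1, k) (Function('N')(O, k) = Add(0, Mul(-1, k)) = Mul(-1, k))
Add(Function('N')(-8, u), Mul(-89, -107)) = Add(Mul(-1, 35), Mul(-89, -107)) = Add(-35, 9523) = 9488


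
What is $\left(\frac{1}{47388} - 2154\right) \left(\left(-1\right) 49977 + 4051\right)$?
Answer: $\frac{2343919544213}{23694} \approx 9.8925 \cdot 10^{7}$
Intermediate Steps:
$\left(\frac{1}{47388} - 2154\right) \left(\left(-1\right) 49977 + 4051\right) = \left(\frac{1}{47388} - 2154\right) \left(-49977 + 4051\right) = \left(- \frac{102073751}{47388}\right) \left(-45926\right) = \frac{2343919544213}{23694}$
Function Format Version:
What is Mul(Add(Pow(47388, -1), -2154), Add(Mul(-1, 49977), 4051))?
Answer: Rational(2343919544213, 23694) ≈ 9.8925e+7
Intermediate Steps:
Mul(Add(Pow(47388, -1), -2154), Add(Mul(-1, 49977), 4051)) = Mul(Add(Rational(1, 47388), -2154), Add(-49977, 4051)) = Mul(Rational(-102073751, 47388), -45926) = Rational(2343919544213, 23694)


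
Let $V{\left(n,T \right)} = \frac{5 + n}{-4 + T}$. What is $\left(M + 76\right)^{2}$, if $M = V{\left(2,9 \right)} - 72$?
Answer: $\frac{729}{25} \approx 29.16$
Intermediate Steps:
$V{\left(n,T \right)} = \frac{5 + n}{-4 + T}$
$M = - \frac{353}{5}$ ($M = \frac{5 + 2}{-4 + 9} - 72 = \frac{1}{5} \cdot 7 - 72 = \frac{7}{5} - 72 = - \frac{353}{5} \approx -70.6$)
$\left(M + 76\right)^{2} = \left(- \frac{353}{5} + 76\right)^{2} = \left(\frac{27}{5}\right)^{2} = \frac{729}{25}$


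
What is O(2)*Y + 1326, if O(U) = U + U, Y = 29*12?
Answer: 2718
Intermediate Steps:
Y = 348
O(U) = 2*U
O(2)*Y + 1326 = (2*2)*348 + 1326 = 4*348 + 1326 = 1392 + 1326 = 2718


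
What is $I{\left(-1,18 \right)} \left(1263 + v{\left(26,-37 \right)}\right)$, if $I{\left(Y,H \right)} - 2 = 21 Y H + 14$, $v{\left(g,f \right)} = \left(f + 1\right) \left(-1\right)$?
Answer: $-470238$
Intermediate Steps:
$v{\left(g,f \right)} = -1 - f$ ($v{\left(g,f \right)} = \left(1 + f\right) \left(-1\right) = -1 - f$)
$I{\left(Y,H \right)} = 16 + 21 H Y$ ($I{\left(Y,H \right)} = 2 + \left(21 Y H + 14\right) = 2 + \left(21 H Y + 14\right) = 2 + \left(14 + 21 H Y\right) = 16 + 21 H Y$)
$I{\left(-1,18 \right)} \left(1263 + v{\left(26,-37 \right)}\right) = \left(16 + 21 \cdot 18 \left(-1\right)\right) \left(1263 - -36\right) = \left(16 - 378\right) \left(1263 + \left(-1 + 37\right)\right) = - 362 \left(1263 + 36\right) = \left(-362\right) 1299 = -470238$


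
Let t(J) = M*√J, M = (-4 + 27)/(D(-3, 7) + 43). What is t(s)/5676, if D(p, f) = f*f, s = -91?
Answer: I*√91/22704 ≈ 0.00042016*I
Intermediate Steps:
D(p, f) = f²
M = ¼ (M = (-4 + 27)/(7² + 43) = 23/(49 + 43) = 23/92 = 23*(1/92) = ¼ ≈ 0.25000)
t(J) = √J/4
t(s)/5676 = (√(-91)/4)/5676 = ((I*√91)/4)*(1/5676) = (I*√91/4)*(1/5676) = I*√91/22704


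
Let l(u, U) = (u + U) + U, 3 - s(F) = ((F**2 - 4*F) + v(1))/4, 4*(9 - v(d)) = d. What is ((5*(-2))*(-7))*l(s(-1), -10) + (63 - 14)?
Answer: -11053/8 ≈ -1381.6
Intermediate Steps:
v(d) = 9 - d/4
s(F) = 13/16 + F - F**2/4 (s(F) = 3 - ((F**2 - 4*F) + (9 - 1/4*1))/4 = 3 - ((F**2 - 4*F) + (9 - 1/4))/4 = 3 - ((F**2 - 4*F) + 35/4)/4 = 3 - (35/4 + F**2 - 4*F)/4 = 3 - (35/16 - F + F**2/4) = 3 + (-35/16 + F - F**2/4) = 13/16 + F - F**2/4)
l(u, U) = u + 2*U (l(u, U) = (U + u) + U = u + 2*U)
((5*(-2))*(-7))*l(s(-1), -10) + (63 - 14) = ((5*(-2))*(-7))*((13/16 - 1 - 1/4*(-1)**2) + 2*(-10)) + (63 - 14) = (-10*(-7))*((13/16 - 1 - 1/4*1) - 20) + 49 = 70*((13/16 - 1 - 1/4) - 20) + 49 = 70*(-7/16 - 20) + 49 = 70*(-327/16) + 49 = -11445/8 + 49 = -11053/8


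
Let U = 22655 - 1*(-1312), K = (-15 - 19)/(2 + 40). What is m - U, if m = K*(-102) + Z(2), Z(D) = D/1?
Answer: -167177/7 ≈ -23882.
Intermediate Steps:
Z(D) = D (Z(D) = D*1 = D)
K = -17/21 (K = -34/42 = -34*1/42 = -17/21 ≈ -0.80952)
m = 592/7 (m = -17/21*(-102) + 2 = 578/7 + 2 = 592/7 ≈ 84.571)
U = 23967 (U = 22655 + 1312 = 23967)
m - U = 592/7 - 1*23967 = 592/7 - 23967 = -167177/7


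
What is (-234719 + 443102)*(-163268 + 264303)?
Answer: 21053976405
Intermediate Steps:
(-234719 + 443102)*(-163268 + 264303) = 208383*101035 = 21053976405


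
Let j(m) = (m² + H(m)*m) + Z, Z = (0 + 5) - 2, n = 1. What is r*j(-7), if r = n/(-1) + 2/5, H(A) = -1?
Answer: -177/5 ≈ -35.400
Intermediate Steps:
Z = 3 (Z = 5 - 2 = 3)
r = -⅗ (r = 1/(-1) + 2/5 = 1*(-1) + 2*(⅕) = -1 + ⅖ = -⅗ ≈ -0.60000)
j(m) = 3 + m² - m (j(m) = (m² - m) + 3 = 3 + m² - m)
r*j(-7) = -3*(3 + (-7)² - 1*(-7))/5 = -3*(3 + 49 + 7)/5 = -⅗*59 = -177/5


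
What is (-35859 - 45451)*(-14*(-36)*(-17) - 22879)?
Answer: 2556955570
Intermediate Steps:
(-35859 - 45451)*(-14*(-36)*(-17) - 22879) = -81310*(504*(-17) - 22879) = -81310*(-8568 - 22879) = -81310*(-31447) = 2556955570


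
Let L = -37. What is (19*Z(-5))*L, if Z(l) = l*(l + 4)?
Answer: -3515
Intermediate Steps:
Z(l) = l*(4 + l)
(19*Z(-5))*L = (19*(-5*(4 - 5)))*(-37) = (19*(-5*(-1)))*(-37) = (19*5)*(-37) = 95*(-37) = -3515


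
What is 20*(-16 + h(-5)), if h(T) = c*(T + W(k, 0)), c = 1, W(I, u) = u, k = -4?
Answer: -420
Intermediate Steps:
h(T) = T (h(T) = 1*(T + 0) = 1*T = T)
20*(-16 + h(-5)) = 20*(-16 - 5) = 20*(-21) = -420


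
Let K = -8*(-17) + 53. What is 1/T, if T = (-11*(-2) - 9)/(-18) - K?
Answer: -18/3415 ≈ -0.0052709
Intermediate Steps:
K = 189 (K = 136 + 53 = 189)
T = -3415/18 (T = (-11*(-2) - 9)/(-18) - 1*189 = (22 - 9)*(-1/18) - 189 = 13*(-1/18) - 189 = -13/18 - 189 = -3415/18 ≈ -189.72)
1/T = 1/(-3415/18) = -18/3415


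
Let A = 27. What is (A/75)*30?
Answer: 54/5 ≈ 10.800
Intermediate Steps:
(A/75)*30 = (27/75)*30 = ((1/75)*27)*30 = (9/25)*30 = 54/5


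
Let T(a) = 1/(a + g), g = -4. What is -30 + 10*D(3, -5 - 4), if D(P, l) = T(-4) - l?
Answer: 235/4 ≈ 58.750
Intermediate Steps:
T(a) = 1/(-4 + a) (T(a) = 1/(a - 4) = 1/(-4 + a))
D(P, l) = -⅛ - l (D(P, l) = 1/(-4 - 4) - l = 1/(-8) - l = -⅛ - l)
-30 + 10*D(3, -5 - 4) = -30 + 10*(-⅛ - (-5 - 4)) = -30 + 10*(-⅛ - 1*(-9)) = -30 + 10*(-⅛ + 9) = -30 + 10*(71/8) = -30 + 355/4 = 235/4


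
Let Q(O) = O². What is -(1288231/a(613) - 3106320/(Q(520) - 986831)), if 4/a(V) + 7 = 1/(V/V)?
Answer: 2768779658043/1432862 ≈ 1.9323e+6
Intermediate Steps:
a(V) = -⅔ (a(V) = 4/(-7 + 1/(V/V)) = 4/(-7 + 1/1) = 4/(-7 + 1) = 4/(-6) = 4*(-⅙) = -⅔)
-(1288231/a(613) - 3106320/(Q(520) - 986831)) = -(1288231/(-⅔) - 3106320/(520² - 986831)) = -(1288231*(-3/2) - 3106320/(270400 - 986831)) = -(-3864693/2 - 3106320/(-716431)) = -(-3864693/2 - 3106320*(-1/716431)) = -(-3864693/2 + 3106320/716431) = -1*(-2768779658043/1432862) = 2768779658043/1432862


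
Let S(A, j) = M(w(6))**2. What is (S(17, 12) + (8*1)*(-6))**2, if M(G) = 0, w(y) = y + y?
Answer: 2304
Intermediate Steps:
w(y) = 2*y
S(A, j) = 0 (S(A, j) = 0**2 = 0)
(S(17, 12) + (8*1)*(-6))**2 = (0 + (8*1)*(-6))**2 = (0 + 8*(-6))**2 = (0 - 48)**2 = (-48)**2 = 2304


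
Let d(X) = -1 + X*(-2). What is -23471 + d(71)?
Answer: -23614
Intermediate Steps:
d(X) = -1 - 2*X
-23471 + d(71) = -23471 + (-1 - 2*71) = -23471 + (-1 - 142) = -23471 - 143 = -23614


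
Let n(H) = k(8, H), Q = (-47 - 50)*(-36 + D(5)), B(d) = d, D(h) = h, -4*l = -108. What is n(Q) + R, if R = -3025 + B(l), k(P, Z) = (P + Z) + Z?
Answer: 3024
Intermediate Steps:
l = 27 (l = -¼*(-108) = 27)
k(P, Z) = P + 2*Z
Q = 3007 (Q = (-47 - 50)*(-36 + 5) = -97*(-31) = 3007)
n(H) = 8 + 2*H
R = -2998 (R = -3025 + 27 = -2998)
n(Q) + R = (8 + 2*3007) - 2998 = (8 + 6014) - 2998 = 6022 - 2998 = 3024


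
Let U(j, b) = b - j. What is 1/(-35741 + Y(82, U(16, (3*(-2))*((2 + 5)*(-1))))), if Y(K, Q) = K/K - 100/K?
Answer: -41/1465390 ≈ -2.7979e-5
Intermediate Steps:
Y(K, Q) = 1 - 100/K
1/(-35741 + Y(82, U(16, (3*(-2))*((2 + 5)*(-1))))) = 1/(-35741 + (-100 + 82)/82) = 1/(-35741 + (1/82)*(-18)) = 1/(-35741 - 9/41) = 1/(-1465390/41) = -41/1465390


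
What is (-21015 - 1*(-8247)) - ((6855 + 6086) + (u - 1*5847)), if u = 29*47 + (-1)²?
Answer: -21226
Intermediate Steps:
u = 1364 (u = 1363 + 1 = 1364)
(-21015 - 1*(-8247)) - ((6855 + 6086) + (u - 1*5847)) = (-21015 - 1*(-8247)) - ((6855 + 6086) + (1364 - 1*5847)) = (-21015 + 8247) - (12941 + (1364 - 5847)) = -12768 - (12941 - 4483) = -12768 - 1*8458 = -12768 - 8458 = -21226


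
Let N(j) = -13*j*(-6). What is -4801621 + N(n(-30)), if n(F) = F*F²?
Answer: -6907621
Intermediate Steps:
n(F) = F³
N(j) = 78*j
-4801621 + N(n(-30)) = -4801621 + 78*(-30)³ = -4801621 + 78*(-27000) = -4801621 - 2106000 = -6907621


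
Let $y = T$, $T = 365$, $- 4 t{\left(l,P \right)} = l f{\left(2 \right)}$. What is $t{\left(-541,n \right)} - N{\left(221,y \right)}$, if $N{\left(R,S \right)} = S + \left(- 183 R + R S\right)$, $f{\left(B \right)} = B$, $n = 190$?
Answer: $- \frac{80633}{2} \approx -40317.0$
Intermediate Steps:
$t{\left(l,P \right)} = - \frac{l}{2}$ ($t{\left(l,P \right)} = - \frac{l 2}{4} = - \frac{2 l}{4} = - \frac{l}{2}$)
$y = 365$
$N{\left(R,S \right)} = S - 183 R + R S$
$t{\left(-541,n \right)} - N{\left(221,y \right)} = \left(- \frac{1}{2}\right) \left(-541\right) - \left(365 - 40443 + 221 \cdot 365\right) = \frac{541}{2} - \left(365 - 40443 + 80665\right) = \frac{541}{2} - 40587 = - \frac{80633}{2}$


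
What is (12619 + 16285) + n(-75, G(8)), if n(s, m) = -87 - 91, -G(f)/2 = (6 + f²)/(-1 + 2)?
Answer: 28726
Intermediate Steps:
G(f) = -12 - 2*f² (G(f) = -2*(6 + f²)/(-1 + 2) = -2*(6 + f²)/1 = -2*(6 + f²) = -12 - 2*f²)
n(s, m) = -178
(12619 + 16285) + n(-75, G(8)) = (12619 + 16285) - 178 = 28904 - 178 = 28726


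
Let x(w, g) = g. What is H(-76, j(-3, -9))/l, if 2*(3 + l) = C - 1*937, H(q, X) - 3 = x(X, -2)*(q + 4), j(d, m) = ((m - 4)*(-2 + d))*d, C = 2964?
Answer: 294/2021 ≈ 0.14547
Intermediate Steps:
j(d, m) = d*(-4 + m)*(-2 + d) (j(d, m) = ((-4 + m)*(-2 + d))*d = d*(-4 + m)*(-2 + d))
H(q, X) = -5 - 2*q (H(q, X) = 3 - 2*(q + 4) = 3 - 2*(4 + q) = 3 + (-8 - 2*q) = -5 - 2*q)
l = 2021/2 (l = -3 + (2964 - 1*937)/2 = -3 + (2964 - 937)/2 = -3 + (½)*2027 = -3 + 2027/2 = 2021/2 ≈ 1010.5)
H(-76, j(-3, -9))/l = (-5 - 2*(-76))/(2021/2) = (-5 + 152)*(2/2021) = 147*(2/2021) = 294/2021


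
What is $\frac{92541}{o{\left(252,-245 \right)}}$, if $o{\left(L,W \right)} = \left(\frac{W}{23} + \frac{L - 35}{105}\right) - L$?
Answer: $- \frac{31926645}{89902} \approx -355.13$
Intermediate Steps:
$o{\left(L,W \right)} = - \frac{1}{3} - \frac{104 L}{105} + \frac{W}{23}$ ($o{\left(L,W \right)} = \left(W \frac{1}{23} + \left(-35 + L\right) \frac{1}{105}\right) - L = \left(\frac{W}{23} + \left(- \frac{1}{3} + \frac{L}{105}\right)\right) - L = \left(- \frac{1}{3} + \frac{W}{23} + \frac{L}{105}\right) - L = - \frac{1}{3} - \frac{104 L}{105} + \frac{W}{23}$)
$\frac{92541}{o{\left(252,-245 \right)}} = \frac{92541}{- \frac{1}{3} - \frac{1248}{5} + \frac{1}{23} \left(-245\right)} = \frac{92541}{- \frac{1}{3} - \frac{1248}{5} - \frac{245}{23}} = \frac{92541}{- \frac{89902}{345}} = 92541 \left(- \frac{345}{89902}\right) = - \frac{31926645}{89902}$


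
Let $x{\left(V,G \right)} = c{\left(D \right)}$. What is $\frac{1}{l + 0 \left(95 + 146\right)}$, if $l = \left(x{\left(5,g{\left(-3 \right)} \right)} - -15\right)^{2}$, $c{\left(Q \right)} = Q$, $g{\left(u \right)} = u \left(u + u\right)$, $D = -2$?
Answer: $\frac{1}{169} \approx 0.0059172$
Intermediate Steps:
$g{\left(u \right)} = 2 u^{2}$ ($g{\left(u \right)} = u 2 u = 2 u^{2}$)
$x{\left(V,G \right)} = -2$
$l = 169$ ($l = \left(-2 - -15\right)^{2} = \left(-2 + \left(-1 + 16\right)\right)^{2} = \left(-2 + 15\right)^{2} = 13^{2} = 169$)
$\frac{1}{l + 0 \left(95 + 146\right)} = \frac{1}{169 + 0 \left(95 + 146\right)} = \frac{1}{169 + 0 \cdot 241} = \frac{1}{169 + 0} = \frac{1}{169}$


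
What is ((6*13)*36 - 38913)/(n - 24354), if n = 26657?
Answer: -36105/2303 ≈ -15.677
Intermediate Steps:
((6*13)*36 - 38913)/(n - 24354) = ((6*13)*36 - 38913)/(26657 - 24354) = (78*36 - 38913)/2303 = (2808 - 38913)*(1/2303) = -36105*1/2303 = -36105/2303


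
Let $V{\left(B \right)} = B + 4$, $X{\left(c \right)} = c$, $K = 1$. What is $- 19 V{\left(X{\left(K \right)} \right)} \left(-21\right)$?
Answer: $1995$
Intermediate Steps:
$V{\left(B \right)} = 4 + B$
$- 19 V{\left(X{\left(K \right)} \right)} \left(-21\right) = - 19 \left(4 + 1\right) \left(-21\right) = \left(-19\right) 5 \left(-21\right) = \left(-95\right) \left(-21\right) = 1995$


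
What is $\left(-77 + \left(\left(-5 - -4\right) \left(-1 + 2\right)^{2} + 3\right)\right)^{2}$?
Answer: $5625$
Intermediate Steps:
$\left(-77 + \left(\left(-5 - -4\right) \left(-1 + 2\right)^{2} + 3\right)\right)^{2} = \left(-77 + \left(\left(-5 + 4\right) 1^{2} + 3\right)\right)^{2} = \left(-77 + \left(\left(-1\right) 1 + 3\right)\right)^{2} = \left(-77 + \left(-1 + 3\right)\right)^{2} = \left(-77 + 2\right)^{2} = \left(-75\right)^{2} = 5625$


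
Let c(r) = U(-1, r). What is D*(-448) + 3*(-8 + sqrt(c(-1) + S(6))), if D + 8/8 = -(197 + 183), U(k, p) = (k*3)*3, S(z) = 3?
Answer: 170664 + 3*I*sqrt(6) ≈ 1.7066e+5 + 7.3485*I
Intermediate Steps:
U(k, p) = 9*k (U(k, p) = (3*k)*3 = 9*k)
c(r) = -9 (c(r) = 9*(-1) = -9)
D = -381 (D = -1 - (197 + 183) = -1 - 1*380 = -1 - 380 = -381)
D*(-448) + 3*(-8 + sqrt(c(-1) + S(6))) = -381*(-448) + 3*(-8 + sqrt(-9 + 3)) = 170688 + 3*(-8 + sqrt(-6)) = 170688 + 3*(-8 + I*sqrt(6)) = 170688 + (-24 + 3*I*sqrt(6)) = 170664 + 3*I*sqrt(6)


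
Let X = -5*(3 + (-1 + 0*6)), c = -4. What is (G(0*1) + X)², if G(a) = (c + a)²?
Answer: 36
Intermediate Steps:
G(a) = (-4 + a)²
X = -10 (X = -5*(3 + (-1 + 0)) = -5*(3 - 1) = -5*2 = -10)
(G(0*1) + X)² = ((-4 + 0*1)² - 10)² = ((-4 + 0)² - 10)² = ((-4)² - 10)² = (16 - 10)² = 6² = 36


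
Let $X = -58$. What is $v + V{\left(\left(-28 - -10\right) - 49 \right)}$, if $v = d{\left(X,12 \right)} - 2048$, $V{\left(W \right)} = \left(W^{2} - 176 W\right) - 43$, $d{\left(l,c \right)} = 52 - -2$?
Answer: $14244$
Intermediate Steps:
$d{\left(l,c \right)} = 54$ ($d{\left(l,c \right)} = 52 + 2 = 54$)
$V{\left(W \right)} = -43 + W^{2} - 176 W$
$v = -1994$ ($v = 54 - 2048 = -1994$)
$v + V{\left(\left(-28 - -10\right) - 49 \right)} = -1994 - \left(43 - \left(\left(-28 - -10\right) - 49\right)^{2} + 176 \left(\left(-28 - -10\right) - 49\right)\right) = -1994 - \left(43 - \left(\left(-28 + \left(-2 + 12\right)\right) - 49\right)^{2} + 176 \left(\left(-28 + \left(-2 + 12\right)\right) - 49\right)\right) = -1994 - \left(43 - \left(\left(-28 + 10\right) - 49\right)^{2} + 176 \left(\left(-28 + 10\right) - 49\right)\right) = -1994 - \left(43 - \left(-18 - 49\right)^{2} + 176 \left(-18 - 49\right)\right) = -1994 - \left(-11749 - 4489\right) = -1994 + \left(-43 + 4489 + 11792\right) = -1994 + 16238 = 14244$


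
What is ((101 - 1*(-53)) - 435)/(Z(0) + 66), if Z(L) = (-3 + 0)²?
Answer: -281/75 ≈ -3.7467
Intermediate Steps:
Z(L) = 9 (Z(L) = (-3)² = 9)
((101 - 1*(-53)) - 435)/(Z(0) + 66) = ((101 - 1*(-53)) - 435)/(9 + 66) = ((101 + 53) - 435)/75 = (154 - 435)*(1/75) = -281*1/75 = -281/75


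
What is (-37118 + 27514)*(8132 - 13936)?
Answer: 55741616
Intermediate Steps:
(-37118 + 27514)*(8132 - 13936) = -9604*(-5804) = 55741616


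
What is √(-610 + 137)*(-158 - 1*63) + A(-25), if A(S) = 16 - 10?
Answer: 6 - 221*I*√473 ≈ 6.0 - 4806.4*I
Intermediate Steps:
A(S) = 6
√(-610 + 137)*(-158 - 1*63) + A(-25) = √(-610 + 137)*(-158 - 1*63) + 6 = √(-473)*(-158 - 63) + 6 = (I*√473)*(-221) + 6 = -221*I*√473 + 6 = 6 - 221*I*√473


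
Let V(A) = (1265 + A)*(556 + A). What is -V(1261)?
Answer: -4589742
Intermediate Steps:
V(A) = (556 + A)*(1265 + A)
-V(1261) = -(703340 + 1261² + 1821*1261) = -(703340 + 1590121 + 2296281) = -1*4589742 = -4589742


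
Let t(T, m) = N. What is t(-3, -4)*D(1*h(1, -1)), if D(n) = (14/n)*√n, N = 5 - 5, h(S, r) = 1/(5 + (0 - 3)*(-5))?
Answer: 0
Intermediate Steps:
h(S, r) = 1/20 (h(S, r) = 1/(5 - 3*(-5)) = 1/(5 + 15) = 1/20)
N = 0
t(T, m) = 0
D(n) = 14/√n
t(-3, -4)*D(1*h(1, -1)) = 0*(14/√(1*(1/20))) = 0*(14/20^(-½)) = 0*(14*(2*√5)) = 0*(28*√5) = 0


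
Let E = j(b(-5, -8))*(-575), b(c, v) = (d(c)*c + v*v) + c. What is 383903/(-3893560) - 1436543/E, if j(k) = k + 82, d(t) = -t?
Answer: 278383001649/12985022600 ≈ 21.439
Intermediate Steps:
b(c, v) = c + v² - c² (b(c, v) = ((-c)*c + v*v) + c = (-c² + v²) + c = (v² - c²) + c = c + v² - c²)
j(k) = 82 + k
E = -66700 (E = (82 + (-5 + (-8)² - 1*(-5)²))*(-575) = (82 + (-5 + 64 - 1*25))*(-575) = (82 + (-5 + 64 - 25))*(-575) = (82 + 34)*(-575) = 116*(-575) = -66700)
383903/(-3893560) - 1436543/E = 383903/(-3893560) - 1436543/(-66700) = 383903*(-1/3893560) - 1436543*(-1/66700) = -383903/3893560 + 1436543/66700 = 278383001649/12985022600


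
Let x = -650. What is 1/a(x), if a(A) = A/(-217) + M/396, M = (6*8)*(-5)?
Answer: 7161/17110 ≈ 0.41853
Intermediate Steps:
M = -240 (M = 48*(-5) = -240)
a(A) = -20/33 - A/217 (a(A) = A/(-217) - 240/396 = A*(-1/217) - 240*1/396 = -A/217 - 20/33 = -20/33 - A/217)
1/a(x) = 1/(-20/33 - 1/217*(-650)) = 1/(-20/33 + 650/217) = 1/(17110/7161) = 7161/17110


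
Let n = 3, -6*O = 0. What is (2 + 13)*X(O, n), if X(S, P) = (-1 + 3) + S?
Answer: 30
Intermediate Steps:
O = 0 (O = -⅙*0 = 0)
X(S, P) = 2 + S
(2 + 13)*X(O, n) = (2 + 13)*(2 + 0) = 15*2 = 30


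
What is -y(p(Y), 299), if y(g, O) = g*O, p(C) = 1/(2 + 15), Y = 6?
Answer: -299/17 ≈ -17.588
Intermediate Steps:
p(C) = 1/17
y(g, O) = O*g
-y(p(Y), 299) = -299/17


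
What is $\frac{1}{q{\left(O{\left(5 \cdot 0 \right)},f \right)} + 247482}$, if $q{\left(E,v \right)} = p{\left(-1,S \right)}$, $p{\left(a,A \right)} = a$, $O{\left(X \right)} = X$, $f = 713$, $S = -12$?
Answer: $\frac{1}{247481} \approx 4.0407 \cdot 10^{-6}$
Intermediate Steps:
$q{\left(E,v \right)} = -1$
$\frac{1}{q{\left(O{\left(5 \cdot 0 \right)},f \right)} + 247482} = \frac{1}{-1 + 247482} = \frac{1}{247481}$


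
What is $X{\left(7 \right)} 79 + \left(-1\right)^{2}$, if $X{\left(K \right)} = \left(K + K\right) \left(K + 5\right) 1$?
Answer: $13273$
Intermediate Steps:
$X{\left(K \right)} = 2 K \left(5 + K\right)$ ($X{\left(K \right)} = 2 K \left(5 + K\right) 1 = 2 K \left(5 + K\right)$)
$X{\left(7 \right)} 79 + \left(-1\right)^{2} = 2 \cdot 7 \left(5 + 7\right) 79 + \left(-1\right)^{2} = 2 \cdot 7 \cdot 12 \cdot 79 + 1 = 168 \cdot 79 + 1 = 13272 + 1 = 13273$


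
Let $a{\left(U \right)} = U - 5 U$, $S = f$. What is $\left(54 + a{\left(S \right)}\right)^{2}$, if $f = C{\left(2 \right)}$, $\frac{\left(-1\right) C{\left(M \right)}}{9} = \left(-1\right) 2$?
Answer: $324$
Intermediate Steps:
$C{\left(M \right)} = 18$ ($C{\left(M \right)} = - 9 \left(\left(-1\right) 2\right) = \left(-9\right) \left(-2\right) = 18$)
$f = 18$
$S = 18$
$a{\left(U \right)} = - 4 U$
$\left(54 + a{\left(S \right)}\right)^{2} = \left(54 - 72\right)^{2} = \left(-18\right)^{2} = 324$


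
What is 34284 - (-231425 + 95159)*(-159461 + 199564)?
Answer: 5464709682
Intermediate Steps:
34284 - (-231425 + 95159)*(-159461 + 199564) = 34284 - (-136266)*40103 = 34284 - 1*(-5464675398) = 34284 + 5464675398 = 5464709682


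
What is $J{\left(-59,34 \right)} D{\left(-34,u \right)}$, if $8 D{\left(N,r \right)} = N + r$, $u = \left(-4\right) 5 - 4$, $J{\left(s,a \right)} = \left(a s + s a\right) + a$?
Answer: $\frac{57681}{2} \approx 28841.0$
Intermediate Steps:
$J{\left(s,a \right)} = a + 2 a s$ ($J{\left(s,a \right)} = \left(a s + a s\right) + a = 2 a s + a = a + 2 a s$)
$u = -24$ ($u = -20 - 4 = -24$)
$D{\left(N,r \right)} = \frac{N}{8} + \frac{r}{8}$ ($D{\left(N,r \right)} = \frac{N + r}{8} = \frac{N}{8} + \frac{r}{8}$)
$J{\left(-59,34 \right)} D{\left(-34,u \right)} = 34 \left(1 + 2 \left(-59\right)\right) \left(\frac{1}{8} \left(-34\right) + \frac{1}{8} \left(-24\right)\right) = 34 \left(1 - 118\right) \left(- \frac{17}{4} - 3\right) = 34 \left(-117\right) \left(- \frac{29}{4}\right) = \left(-3978\right) \left(- \frac{29}{4}\right) = \frac{57681}{2}$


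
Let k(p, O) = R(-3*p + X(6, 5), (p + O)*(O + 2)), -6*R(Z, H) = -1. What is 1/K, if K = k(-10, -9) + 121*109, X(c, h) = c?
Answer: 6/79135 ≈ 7.5820e-5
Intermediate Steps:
R(Z, H) = ⅙ (R(Z, H) = -⅙*(-1) = ⅙)
k(p, O) = ⅙
K = 79135/6 (K = ⅙ + 121*109 = ⅙ + 13189 = 79135/6 ≈ 13189.)
1/K = 1/(79135/6) = 6/79135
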